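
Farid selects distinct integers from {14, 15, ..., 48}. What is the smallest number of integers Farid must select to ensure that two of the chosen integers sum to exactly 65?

Two chosen integers sum to 65 exactly when both halves of some pair {x, 65−x} with 17 ≤ x ≤ 65−x ≤ 48 are chosen — 16 such pairs.
The remaining 3 elements (those with no distinct partner in range) can never complete a 65-sum, so the worst case takes all of them and one from each pair: 3 + 16 = 19.
The 20th integer has to be the second member of some pair, so 19 + 1 = 20.

20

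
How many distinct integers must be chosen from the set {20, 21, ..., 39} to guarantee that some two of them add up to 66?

15

A set avoiding the sum 66 can contain at most one of each pair {x, 66−x}, plus the 8 elements whose complement lies outside the range or equal to its own complement.
The integers 20, …, 33 (14 of them) are such a set: any two sum to at least 20+21 = 41 and at most 32+33 = 65 < 66.
By the pigeonhole principle, any 15th integer completes one of the 6 pairs, so 15 choices force a sum of 66.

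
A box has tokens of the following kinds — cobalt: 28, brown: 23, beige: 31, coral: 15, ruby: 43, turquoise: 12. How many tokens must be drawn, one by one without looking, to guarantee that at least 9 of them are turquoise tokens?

In the worst case for collecting turquoise tokens, every non-turquoise token comes out first.
There are 28 + 23 + 31 + 15 + 43 = 140 non-turquoise tokens altogether.
After those, each further token must be turquoise, so 140 + 9 = 149 draws guarantee 9 turquoise tokens.

149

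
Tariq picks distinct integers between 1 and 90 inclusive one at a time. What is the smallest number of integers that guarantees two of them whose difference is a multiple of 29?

30

Integers whose pairwise differences are multiples of 29 are exactly those sharing a remainder mod 29. Pigeonhole: the 29 residue classes mod 29 are the pigeonholes.
With 29 integers one could put 1 in each residue class and have no class reach 2.
The 30th integer pushes some class to 2, so 29·1 + 1 = 30.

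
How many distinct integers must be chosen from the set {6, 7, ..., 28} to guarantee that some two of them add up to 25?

17

Two chosen integers sum to 25 exactly when both halves of some pair {x, 25−x} with 6 ≤ x ≤ 25−x ≤ 19 are chosen — 7 such pairs.
The remaining 9 elements (those with no distinct partner in range) can never complete a 25-sum, so the worst case takes all of them and one from each pair: 9 + 7 = 16.
The 17th integer has to be the second member of some pair, so 16 + 1 = 17.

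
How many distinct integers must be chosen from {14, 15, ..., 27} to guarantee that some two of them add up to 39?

A set avoiding the sum 39 can contain at most one of each pair {x, 39−x}, plus the 2 elements whose complement lies outside the range.
The integers 20, …, 27 (8 of them) are such a set: any two sum to at least 20+21 = 41 > 39.
Any 9th integer completes one of the 6 pairs, so 9 choices force a sum of 39.

9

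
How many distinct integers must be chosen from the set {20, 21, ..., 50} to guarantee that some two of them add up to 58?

Group the elements by complementary pair {x, 58−x}: {20,38}, {21,37}, {22,36}, …, giving 9 two-element pairs, the single value 29 (it cannot pair with itself since the integers are distinct), and 12 integers whose partner 58−x falls outside [20,50].
Treating each of those 22 groups as a pigeonhole, one can pick one integer per group — 22 integers — with no two summing to 58.
The 23rd integer lands in an occupied pair, forcing a sum of 58.

23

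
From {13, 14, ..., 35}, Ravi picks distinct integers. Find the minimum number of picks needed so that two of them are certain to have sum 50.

A set avoiding the sum 50 can contain at most one of each pair {x, 50−x}, plus the 3 elements whose complement lies outside the range or equal to its own complement.
The integers 13, …, 25 (13 of them) are such a set: any two sum to at least 13+14 = 27 and at most 24+25 = 49 < 50.
Any 14th integer completes one of the 10 pairs, so 14 choices force a sum of 50.

14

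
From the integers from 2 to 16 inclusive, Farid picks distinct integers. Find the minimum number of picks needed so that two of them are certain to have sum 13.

11

A set avoiding the sum 13 can contain at most one of each pair {x, 13−x}, plus the 5 elements whose complement lies outside the range.
The integers 7, …, 16 (10 of them) are such a set: any two sum to at least 7+8 = 15 > 13.
Any 11th integer completes one of the 5 pairs, so 11 choices force a sum of 13.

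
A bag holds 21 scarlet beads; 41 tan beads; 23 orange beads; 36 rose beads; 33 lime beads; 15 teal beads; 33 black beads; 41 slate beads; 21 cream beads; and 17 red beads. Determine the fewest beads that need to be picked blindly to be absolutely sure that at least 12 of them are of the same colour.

111

An adversary could hand out at most 11 beads per colour: 11 + 11 + 11 + 11 + 11 + 11 + 11 + 11 + 11 + 11 = 110 beads and still no colour has 12.
By the pigeonhole principle, one more bead lands in a colour already at 11, so 111 draws are enough and 110 are not.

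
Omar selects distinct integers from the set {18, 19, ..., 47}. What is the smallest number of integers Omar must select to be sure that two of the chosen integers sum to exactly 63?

17

Two chosen integers sum to 63 exactly when both halves of some pair {x, 63−x} with 18 ≤ x ≤ 63−x ≤ 45 are chosen — 14 such pairs.
The remaining 2 elements (those with no distinct partner in range) can never complete a 63-sum, so the worst case takes all of them and one from each pair: 2 + 14 = 16.
The 17th integer has to be the second member of some pair, so 16 + 1 = 17.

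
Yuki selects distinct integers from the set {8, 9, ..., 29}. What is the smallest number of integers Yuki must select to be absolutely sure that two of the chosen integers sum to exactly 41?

A set avoiding the sum 41 can contain at most one of each pair {x, 41−x}, plus the 4 elements whose complement lies outside the range.
The integers 8, …, 20 (13 of them) are such a set: any two sum to at least 8+9 = 17 and at most 19+20 = 39 < 41.
Any 14th integer completes one of the 9 pairs, so 14 choices force a sum of 41.

14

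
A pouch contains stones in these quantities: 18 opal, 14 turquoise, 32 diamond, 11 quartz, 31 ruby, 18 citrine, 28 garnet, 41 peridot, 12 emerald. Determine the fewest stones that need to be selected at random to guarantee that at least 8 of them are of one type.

64

An adversary could hand out at most 7 stones per type: 7 + 7 + 7 + 7 + 7 + 7 + 7 + 7 + 7 = 63 stones and still no type has 8.
One more stone lands in a type already at 7, so 64 draws are enough and 63 are not.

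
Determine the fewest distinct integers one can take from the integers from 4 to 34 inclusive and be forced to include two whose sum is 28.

A set avoiding the sum 28 can contain at most one of each pair {x, 28−x}, plus the 11 elements whose complement lies outside the range or equal to its own complement.
The integers 14, …, 34 (21 of them) are such a set: any two sum to at least 14+15 = 29 > 28.
Any 22nd integer completes one of the 10 pairs, so 22 choices force a sum of 28.

22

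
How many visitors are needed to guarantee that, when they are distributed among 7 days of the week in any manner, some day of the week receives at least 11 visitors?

71

With 70 visitors one could put exactly 10 in each of the 7 days of the week, and no day of the week would reach 11.
One more visitor must land in a day of the week that already has 10, giving it 11.
So 7 × 10 + 1 = 71 visitors are required.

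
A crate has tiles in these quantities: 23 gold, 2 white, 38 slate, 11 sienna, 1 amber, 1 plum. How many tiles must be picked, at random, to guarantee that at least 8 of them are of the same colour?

26

By pigeonhole, the 6 colours are the holes; the tiles drawn are the pigeons.
To avoid 8 of any one colour, the worst case takes at most 7 of each colour, or every tile of a colour that has fewer than 7.
That gives 7 + 2 + 7 + 7 + 1 + 1 = 25 tiles with no colour reaching 8.
The next tile forces some colour to 8, so 25 + 1 = 26.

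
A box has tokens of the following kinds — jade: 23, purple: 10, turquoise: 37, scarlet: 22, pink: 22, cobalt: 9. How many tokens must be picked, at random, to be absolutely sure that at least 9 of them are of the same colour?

49

An adversary could hand out at most 8 tokens per colour: 8 + 8 + 8 + 8 + 8 + 8 = 48 tokens and still no colour has 9.
Pigeonhole: one more token lands in a colour already at 8, so 49 draws are enough and 48 are not.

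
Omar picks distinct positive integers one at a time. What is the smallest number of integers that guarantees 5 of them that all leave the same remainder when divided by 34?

The 34 residue classes mod 34 are the pigeonholes.
With 136 integers one could put 4 in each residue class and have no class reach 5.
The 137th integer pushes some class to 5, so 34·4 + 1 = 137.

137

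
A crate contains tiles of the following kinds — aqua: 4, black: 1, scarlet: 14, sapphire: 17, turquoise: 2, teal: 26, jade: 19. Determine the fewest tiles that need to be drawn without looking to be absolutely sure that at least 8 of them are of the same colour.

36

The 7 colours are the holes; the tiles drawn are the pigeons.
To avoid 8 of any one colour, the worst case takes at most 7 of each colour, or every tile of a colour that has fewer than 7.
That gives 4 + 1 + 7 + 7 + 2 + 7 + 7 = 35 tiles with no colour reaching 8.
The next tile forces some colour to 8, so 35 + 1 = 36.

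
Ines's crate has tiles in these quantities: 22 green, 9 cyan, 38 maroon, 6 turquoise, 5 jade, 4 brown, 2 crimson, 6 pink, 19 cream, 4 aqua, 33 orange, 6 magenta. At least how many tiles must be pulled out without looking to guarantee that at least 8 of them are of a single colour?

By pigeonhole, put each drawn tile into a box by colour. The largest draw with every box below 8 takes min(count, 7) from each colour; colours with fewer than 7 contribute all they have.
Σ min(cᵢ, 7) = 7 + 7 + 7 + 6 + 5 + 4 + 2 + 6 + 7 + 4 + 7 + 6 = 68.
Draw number 68 + 1 = 69 must push one box to 8.

69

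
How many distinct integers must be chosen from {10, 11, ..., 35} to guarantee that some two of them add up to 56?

20

A set avoiding the sum 56 can contain at most one of each pair {x, 56−x}, plus the 12 elements whose complement lies outside the range or equal to its own complement.
The integers 10, …, 28 (19 of them) are such a set: any two sum to at least 10+11 = 21 and at most 27+28 = 55 < 56.
Any 20th integer completes one of the 7 pairs, so 20 choices force a sum of 56.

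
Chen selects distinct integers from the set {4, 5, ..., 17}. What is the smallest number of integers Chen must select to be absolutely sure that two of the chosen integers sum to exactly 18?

Group the elements by complementary pair {x, 18−x}: {4,14}, {5,13}, {6,12}, …, giving 5 two-element pairs, the single value 9 (it cannot pair with itself since the integers are distinct), and 3 integers whose partner 18−x falls outside [4,17].
Treating each of those 9 groups as a pigeonhole, one can pick one integer per group — 9 integers — with no two summing to 18.
The 10th integer lands in an occupied pair, forcing a sum of 18.

10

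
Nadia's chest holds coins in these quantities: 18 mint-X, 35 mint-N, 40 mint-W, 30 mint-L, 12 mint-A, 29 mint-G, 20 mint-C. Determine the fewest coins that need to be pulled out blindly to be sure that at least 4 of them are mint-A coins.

In the worst case for collecting mint-A coins, every non-mint-A coin comes out first.
There are 18 + 35 + 40 + 30 + 29 + 20 = 172 non-mint-A coins altogether.
After those, each further coin must be mint-A, so 172 + 4 = 176 draws guarantee 4 mint-A coins.

176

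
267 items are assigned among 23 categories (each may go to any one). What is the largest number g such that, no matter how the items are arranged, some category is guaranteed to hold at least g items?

12

The 23 categories are the holes and the 267 items are the pigeons.
If every category held at most 11 items, the total would be at most 23 × 11 = 253, which is less than 267.
So some category holds at least ⌈267/23⌉ = 12 items.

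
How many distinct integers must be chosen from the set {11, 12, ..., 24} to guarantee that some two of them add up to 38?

10

Group the elements by complementary pair {x, 38−x}: {14,24}, {15,23}, {16,22}, …, giving 5 two-element pairs, the single value 19 (it cannot pair with itself since the integers are distinct), and 3 integers whose partner 38−x falls outside [11,24].
By the pigeonhole principle, treating each of those 9 groups as a pigeonhole, one can pick one integer per group — 9 integers — with no two summing to 38.
The 10th integer lands in an occupied pair, forcing a sum of 38.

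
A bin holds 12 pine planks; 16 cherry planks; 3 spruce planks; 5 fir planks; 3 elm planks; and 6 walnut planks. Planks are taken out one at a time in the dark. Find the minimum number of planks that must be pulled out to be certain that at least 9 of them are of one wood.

An adversary could hand out at most 8 planks per wood (4 woods run out sooner): 8 + 8 + 3 + 5 + 3 + 6 = 33 planks and still no wood has 9.
One more plank lands in a wood already at 8, so 34 draws are enough and 33 are not.

34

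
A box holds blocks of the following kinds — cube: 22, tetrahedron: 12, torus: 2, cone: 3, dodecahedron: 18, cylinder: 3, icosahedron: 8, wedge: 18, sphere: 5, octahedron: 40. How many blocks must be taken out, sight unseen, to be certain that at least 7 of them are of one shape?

50

Put each drawn block into a box by shape. The largest draw with every box below 7 takes min(count, 6) from each shape; shapes with fewer than 6 contribute all they have.
Σ min(cᵢ, 6) = 6 + 6 + 2 + 3 + 6 + 3 + 6 + 6 + 5 + 6 = 49.
Draw number 49 + 1 = 50 must push one box to 7.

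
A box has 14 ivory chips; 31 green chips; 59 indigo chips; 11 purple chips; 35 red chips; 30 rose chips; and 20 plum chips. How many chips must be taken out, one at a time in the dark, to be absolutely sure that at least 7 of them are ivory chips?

193

In the worst case for collecting ivory chips, every non-ivory chip comes out first.
There are 31 + 59 + 11 + 35 + 30 + 20 = 186 non-ivory chips altogether.
After those, each further chip must be ivory, so 186 + 7 = 193 draws guarantee 7 ivory chips.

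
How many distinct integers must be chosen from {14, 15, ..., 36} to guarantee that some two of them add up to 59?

17

Group the elements by complementary pair {x, 59−x}: {23,36}, {24,35}, {25,34}, …, giving 7 two-element pairs and 9 integers whose partner 59−x falls outside [14,36].
Pigeonhole: treating each of those 16 groups as a pigeonhole, one can pick one integer per group — 16 integers — with no two summing to 59.
The 17th integer lands in an occupied pair, forcing a sum of 59.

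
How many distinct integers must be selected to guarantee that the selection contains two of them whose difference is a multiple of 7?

8

Integers whose pairwise differences are multiples of 7 are exactly those sharing a remainder mod 7. The 7 residue classes mod 7 are the pigeonholes.
With 7 integers one could put 1 in each residue class and have no class reach 2.
The 8th integer pushes some class to 2, so 7·1 + 1 = 8.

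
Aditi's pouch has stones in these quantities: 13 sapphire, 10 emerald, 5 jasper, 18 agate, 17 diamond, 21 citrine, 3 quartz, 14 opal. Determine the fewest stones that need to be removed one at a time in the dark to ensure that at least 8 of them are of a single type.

An adversary could hand out at most 7 stones per type (jasper, quartz run out sooner): 7 + 7 + 5 + 7 + 7 + 7 + 3 + 7 = 50 stones and still no type has 8.
Pigeonhole: one more stone lands in a type already at 7, so 51 draws are enough and 50 are not.

51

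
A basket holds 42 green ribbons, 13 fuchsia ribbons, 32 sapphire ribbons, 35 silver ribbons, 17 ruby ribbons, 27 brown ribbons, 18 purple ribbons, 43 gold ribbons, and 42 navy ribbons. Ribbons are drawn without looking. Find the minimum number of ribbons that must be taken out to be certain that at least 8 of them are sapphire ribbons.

245

In the worst case for collecting sapphire ribbons, every non-sapphire ribbon comes out first.
There are 42 + 13 + 35 + 17 + 27 + 18 + 43 + 42 = 237 non-sapphire ribbons altogether.
After those, each further ribbon must be sapphire, so 237 + 8 = 245 draws guarantee 8 sapphire ribbons.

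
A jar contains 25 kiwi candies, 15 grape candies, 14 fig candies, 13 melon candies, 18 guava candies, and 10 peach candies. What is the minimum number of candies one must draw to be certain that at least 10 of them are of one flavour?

An adversary could hand out at most 9 candies per flavour: 9 + 9 + 9 + 9 + 9 + 9 = 54 candies and still no flavour has 10.
By the pigeonhole principle, one more candy lands in a flavour already at 9, so 55 draws are enough and 54 are not.

55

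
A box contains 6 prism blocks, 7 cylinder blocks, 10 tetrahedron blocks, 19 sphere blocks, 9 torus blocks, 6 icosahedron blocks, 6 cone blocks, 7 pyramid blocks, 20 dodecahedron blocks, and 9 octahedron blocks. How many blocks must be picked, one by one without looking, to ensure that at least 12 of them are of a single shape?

The 10 shapes are the holes; the blocks drawn are the pigeons.
To avoid 12 of any one shape, the worst case takes at most 11 of each shape, or every block of a shape that has fewer than 11.
That gives 6 + 7 + 10 + 11 + 9 + 6 + 6 + 7 + 11 + 9 = 82 blocks with no shape reaching 12.
The next block forces some shape to 12, so 82 + 1 = 83.

83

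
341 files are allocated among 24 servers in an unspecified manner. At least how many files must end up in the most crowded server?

The 24 servers are the holes and the 341 files are the pigeons.
If every server held at most 14 files, the total would be at most 24 × 14 = 336, which is less than 341.
So some server holds at least ⌈341/24⌉ = 15 files.

15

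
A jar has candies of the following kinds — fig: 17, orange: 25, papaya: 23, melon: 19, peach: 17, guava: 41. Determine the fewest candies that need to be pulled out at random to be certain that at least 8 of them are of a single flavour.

Put each drawn candy into a box by flavour. The largest draw with every box below 8 takes min(count, 7) from each flavour.
Σ min(cᵢ, 7) = 7 + 7 + 7 + 7 + 7 + 7 = 42.
Draw number 42 + 1 = 43 must push one box to 8.

43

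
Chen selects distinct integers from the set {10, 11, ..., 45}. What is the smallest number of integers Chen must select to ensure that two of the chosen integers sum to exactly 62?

Group the elements by complementary pair {x, 62−x}: {17,45}, {18,44}, {19,43}, …, giving 14 two-element pairs, the single value 31 (it cannot pair with itself since the integers are distinct), and 7 integers whose partner 62−x falls outside [10,45].
Treating each of those 22 groups as a pigeonhole, one can pick one integer per group — 22 integers — with no two summing to 62.
The 23rd integer lands in an occupied pair, forcing a sum of 62.

23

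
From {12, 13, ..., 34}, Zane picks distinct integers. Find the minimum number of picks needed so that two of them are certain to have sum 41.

15

Two chosen integers sum to 41 exactly when both halves of some pair {x, 41−x} with 12 ≤ x ≤ 41−x ≤ 29 are chosen — 9 such pairs.
The remaining 5 elements (those with no distinct partner in range) can never complete a 41-sum, so the worst case takes all of them and one from each pair: 5 + 9 = 14.
By the pigeonhole principle, the 15th integer has to be the second member of some pair, so 14 + 1 = 15.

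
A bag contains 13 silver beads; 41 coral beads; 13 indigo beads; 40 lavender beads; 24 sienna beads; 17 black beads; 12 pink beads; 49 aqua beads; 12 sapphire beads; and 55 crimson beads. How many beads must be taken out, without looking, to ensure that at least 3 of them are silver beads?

266

In the worst case for collecting silver beads, every non-silver bead comes out first.
There are 41 + 13 + 40 + 24 + 17 + 12 + 49 + 12 + 55 = 263 non-silver beads altogether.
After those, each further bead must be silver, so 263 + 3 = 266 draws guarantee 3 silver beads.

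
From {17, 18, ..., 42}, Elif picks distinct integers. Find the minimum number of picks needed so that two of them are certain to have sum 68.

Group the elements by complementary pair {x, 68−x}: {26,42}, {27,41}, {28,40}, …, giving 8 two-element pairs; the single value 34 (it cannot pair with itself since the integers are distinct); and 9 integers whose partner 68−x falls outside [17,42].
By pigeonhole, treating each of those 18 groups as a pigeonhole, one can pick one integer per group — 18 integers — with no two summing to 68.
The 19th integer lands in an occupied pair, forcing a sum of 68.

19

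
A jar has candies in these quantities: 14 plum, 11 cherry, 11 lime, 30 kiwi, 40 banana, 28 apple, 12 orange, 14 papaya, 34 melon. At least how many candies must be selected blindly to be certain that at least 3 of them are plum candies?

183

In the worst case for collecting plum candies, every non-plum candy comes out first.
There are 11 + 11 + 30 + 40 + 28 + 12 + 14 + 34 = 180 non-plum candies altogether.
After those, each further candy must be plum, so 180 + 3 = 183 draws guarantee 3 plum candies.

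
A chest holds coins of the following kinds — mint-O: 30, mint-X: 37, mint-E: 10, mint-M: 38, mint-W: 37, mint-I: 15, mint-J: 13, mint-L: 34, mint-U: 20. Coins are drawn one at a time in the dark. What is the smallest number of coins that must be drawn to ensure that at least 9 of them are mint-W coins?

In the worst case for collecting mint-W coins, every non-mint-W coin comes out first.
There are 30 + 37 + 10 + 38 + 15 + 13 + 34 + 20 = 197 non-mint-W coins altogether.
After those, each further coin must be mint-W, so 197 + 9 = 206 draws guarantee 9 mint-W coins.

206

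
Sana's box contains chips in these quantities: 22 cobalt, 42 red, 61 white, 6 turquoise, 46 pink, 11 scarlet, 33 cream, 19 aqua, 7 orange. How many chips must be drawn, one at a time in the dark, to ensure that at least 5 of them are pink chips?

206

In the worst case for collecting pink chips, every non-pink chip comes out first.
There are 22 + 42 + 61 + 6 + 11 + 33 + 19 + 7 = 201 non-pink chips altogether.
After those, each further chip must be pink, so 201 + 5 = 206 draws guarantee 5 pink chips.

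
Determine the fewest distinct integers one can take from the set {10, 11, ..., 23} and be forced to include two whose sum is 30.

Group the elements by complementary pair {x, 30−x}: {10,20}, {11,19}, {12,18}, …, giving 5 two-element pairs; the single value 15 (it cannot pair with itself since the integers are distinct); and 3 integers whose partner 30−x falls outside [10,23].
By the pigeonhole principle, treating each of those 9 groups as a pigeonhole, one can pick one integer per group — 9 integers — with no two summing to 30.
The 10th integer lands in an occupied pair, forcing a sum of 30.

10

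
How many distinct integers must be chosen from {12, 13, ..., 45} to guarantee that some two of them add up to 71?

25

Two chosen integers sum to 71 exactly when both halves of some pair {x, 71−x} with 26 ≤ x ≤ 71−x ≤ 45 are chosen — 10 such pairs.
The remaining 14 elements (those with no distinct partner in range) can never complete a 71-sum, so the worst case takes all of them and one from each pair: 14 + 10 = 24.
The 25th integer has to be the second member of some pair, so 24 + 1 = 25.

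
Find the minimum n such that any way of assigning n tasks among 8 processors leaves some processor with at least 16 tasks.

With 120 tasks one could put exactly 15 in each of the 8 processors, and no processor would reach 16.
Pigeonhole: one more task must land in a processor that already has 15, giving it 16.
So 8 × 15 + 1 = 121 tasks are required.

121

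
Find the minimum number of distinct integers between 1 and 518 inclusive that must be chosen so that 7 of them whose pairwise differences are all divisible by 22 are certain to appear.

133

Integers whose pairwise differences are multiples of 22 are exactly those sharing a remainder mod 22. The 22 residue classes mod 22 are the pigeonholes.
With 132 integers one could put 6 in each residue class and have no class reach 7.
The 133rd integer pushes some class to 7, so 22·6 + 1 = 133.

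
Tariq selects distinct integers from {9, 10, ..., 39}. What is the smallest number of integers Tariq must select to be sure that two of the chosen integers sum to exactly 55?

Group the elements by complementary pair {x, 55−x}: {16,39}, {17,38}, {18,37}, …, giving 12 two-element pairs and 7 integers whose partner 55−x falls outside [9,39].
By the pigeonhole principle, treating each of those 19 groups as a pigeonhole, one can pick one integer per group — 19 integers — with no two summing to 55.
The 20th integer lands in an occupied pair, forcing a sum of 55.

20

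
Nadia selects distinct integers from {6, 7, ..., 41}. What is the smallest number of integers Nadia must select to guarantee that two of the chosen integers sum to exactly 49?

Two chosen integers sum to 49 exactly when both halves of some pair {x, 49−x} with 8 ≤ x ≤ 49−x ≤ 41 are chosen — 17 such pairs.
The remaining 2 elements (those with no distinct partner in range) can never complete a 49-sum, so the worst case takes all of them and one from each pair: 2 + 17 = 19.
The 20th integer has to be the second member of some pair, so 19 + 1 = 20.

20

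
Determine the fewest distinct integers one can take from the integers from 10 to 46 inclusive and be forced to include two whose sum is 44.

Two chosen integers sum to 44 exactly when both halves of some pair {x, 44−x} with 10 ≤ x ≤ 44−x ≤ 34 are chosen — 12 such pairs.
The remaining 13 elements (those with no distinct partner in range) can never complete a 44-sum, so the worst case takes all of them and one from each pair: 13 + 12 = 25.
By the pigeonhole principle, the 26th integer has to be the second member of some pair, so 25 + 1 = 26.

26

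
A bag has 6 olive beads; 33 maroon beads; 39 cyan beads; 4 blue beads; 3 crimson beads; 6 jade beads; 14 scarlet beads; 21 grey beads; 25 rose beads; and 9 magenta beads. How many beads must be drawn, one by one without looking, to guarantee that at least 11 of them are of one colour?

Put each drawn bead into a box by colour. The largest draw with every box below 11 takes min(count, 10) from each colour; colours with fewer than 10 contribute all they have.
Σ min(cᵢ, 10) = 6 + 10 + 10 + 4 + 3 + 6 + 10 + 10 + 10 + 9 = 78.
Draw number 78 + 1 = 79 must push one box to 11.

79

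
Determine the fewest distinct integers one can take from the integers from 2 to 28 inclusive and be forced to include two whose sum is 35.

17

Group the elements by complementary pair {x, 35−x}: {7,28}, {8,27}, {9,26}, …, giving 11 two-element pairs and 5 integers whose partner 35−x falls outside [2,28].
By the pigeonhole principle, treating each of those 16 groups as a pigeonhole, one can pick one integer per group — 16 integers — with no two summing to 35.
The 17th integer lands in an occupied pair, forcing a sum of 35.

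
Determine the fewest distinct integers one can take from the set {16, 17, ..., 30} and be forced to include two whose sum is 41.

11

Two chosen integers sum to 41 exactly when both halves of some pair {x, 41−x} with 16 ≤ x ≤ 41−x ≤ 25 are chosen — 5 such pairs.
The remaining 5 elements (those with no distinct partner in range) can never complete a 41-sum, so the worst case takes all of them and one from each pair: 5 + 5 = 10.
The 11th integer has to be the second member of some pair, so 10 + 1 = 11.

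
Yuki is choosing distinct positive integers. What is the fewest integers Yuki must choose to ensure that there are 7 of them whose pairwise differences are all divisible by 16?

Integers whose pairwise differences are multiples of 16 are exactly those sharing a remainder mod 16. By pigeonhole, the 16 residue classes mod 16 are the pigeonholes.
With 96 integers one could put 6 in each residue class and have no class reach 7.
The 97th integer pushes some class to 7, so 16·6 + 1 = 97.

97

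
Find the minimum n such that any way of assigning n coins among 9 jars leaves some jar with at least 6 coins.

46

With 45 coins one could put exactly 5 in each of the 9 jars, and no jar would reach 6.
One more coin must land in a jar that already has 5, giving it 6.
So 9 × 5 + 1 = 46 coins are required.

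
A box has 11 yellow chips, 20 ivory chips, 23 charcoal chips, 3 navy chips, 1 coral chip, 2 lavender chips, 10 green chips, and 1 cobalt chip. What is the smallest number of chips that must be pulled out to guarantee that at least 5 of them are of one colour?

An adversary could hand out at most 4 chips per colour (4 colours run out sooner): 4 + 4 + 4 + 3 + 1 + 2 + 4 + 1 = 23 chips and still no colour has 5.
One more chip lands in a colour already at 4, so 24 draws are enough and 23 are not.

24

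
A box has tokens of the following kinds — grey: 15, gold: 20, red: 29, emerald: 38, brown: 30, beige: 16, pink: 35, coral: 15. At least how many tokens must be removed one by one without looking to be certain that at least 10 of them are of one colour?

73

By the pigeonhole principle, put each drawn token into a box by colour. The largest draw with every box below 10 takes min(count, 9) from each colour.
Σ min(cᵢ, 9) = 9 + 9 + 9 + 9 + 9 + 9 + 9 + 9 = 72.
Draw number 72 + 1 = 73 must push one box to 10.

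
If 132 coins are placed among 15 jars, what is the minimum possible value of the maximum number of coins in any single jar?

By the pigeonhole principle, the 15 jars are the holes and the 132 coins are the pigeons.
If every jar held at most 8 coins, the total would be at most 15 × 8 = 120, which is less than 132.
So some jar holds at least ⌈132/15⌉ = 9 coins.

9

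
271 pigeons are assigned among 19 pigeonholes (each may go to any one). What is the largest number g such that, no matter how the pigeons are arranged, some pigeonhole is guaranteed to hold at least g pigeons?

15

By pigeonhole, the 19 pigeonholes are the holes and the 271 pigeons are the pigeons.
If every pigeonhole held at most 14 pigeons, the total would be at most 19 × 14 = 266, which is less than 271.
So some pigeonhole holds at least ⌈271/19⌉ = 15 pigeons.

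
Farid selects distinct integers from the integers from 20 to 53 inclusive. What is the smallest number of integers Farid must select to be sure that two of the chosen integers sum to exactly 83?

23

Group the elements by complementary pair {x, 83−x}: {30,53}, {31,52}, {32,51}, …, giving 12 two-element pairs and 10 integers whose partner 83−x falls outside [20,53].
By pigeonhole, treating each of those 22 groups as a pigeonhole, one can pick one integer per group — 22 integers — with no two summing to 83.
The 23rd integer lands in an occupied pair, forcing a sum of 83.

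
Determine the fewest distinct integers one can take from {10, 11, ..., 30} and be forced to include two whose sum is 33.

15

Two chosen integers sum to 33 exactly when both halves of some pair {x, 33−x} with 10 ≤ x ≤ 33−x ≤ 23 are chosen — 7 such pairs.
The remaining 7 elements (those with no distinct partner in range) can never complete a 33-sum, so the worst case takes all of them and one from each pair: 7 + 7 = 14.
By pigeonhole, the 15th integer has to be the second member of some pair, so 14 + 1 = 15.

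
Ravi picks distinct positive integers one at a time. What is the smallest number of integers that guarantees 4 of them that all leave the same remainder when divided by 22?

67

The 22 residue classes mod 22 are the pigeonholes.
With 66 integers one could put 3 in each residue class and have no class reach 4.
The 67th integer pushes some class to 4, so 22·3 + 1 = 67.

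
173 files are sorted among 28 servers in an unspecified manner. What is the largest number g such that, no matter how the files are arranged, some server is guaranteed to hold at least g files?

By the pigeonhole principle, the 28 servers are the holes and the 173 files are the pigeons.
If every server held at most 6 files, the total would be at most 28 × 6 = 168, which is less than 173.
So some server holds at least ⌈173/28⌉ = 7 files.

7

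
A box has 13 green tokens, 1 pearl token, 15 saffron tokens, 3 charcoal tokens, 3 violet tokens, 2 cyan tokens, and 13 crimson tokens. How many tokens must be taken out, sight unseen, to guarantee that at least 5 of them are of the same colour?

22

By the pigeonhole principle, put each drawn token into a box by colour. The largest draw with every box below 5 takes min(count, 4) from each colour; colours with fewer than 4 contribute all they have.
Σ min(cᵢ, 4) = 4 + 1 + 4 + 3 + 3 + 2 + 4 = 21.
Draw number 21 + 1 = 22 must push one box to 5.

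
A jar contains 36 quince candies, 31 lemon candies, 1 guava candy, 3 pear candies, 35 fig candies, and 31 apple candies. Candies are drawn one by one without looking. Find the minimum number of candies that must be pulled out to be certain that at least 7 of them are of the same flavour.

29

An adversary could hand out at most 6 candies per flavour (guava, pear run out sooner): 6 + 6 + 1 + 3 + 6 + 6 = 28 candies and still no flavour has 7.
One more candy lands in a flavour already at 6, so 29 draws are enough and 28 are not.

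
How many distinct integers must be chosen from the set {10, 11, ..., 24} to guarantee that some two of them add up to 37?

A set avoiding the sum 37 can contain at most one of each pair {x, 37−x}, plus the 3 elements whose complement lies outside the range.
The integers 10, …, 18 (9 of them) are such a set: any two sum to at least 10+11 = 21 and at most 17+18 = 35 < 37.
Any 10th integer completes one of the 6 pairs, so 10 choices force a sum of 37.

10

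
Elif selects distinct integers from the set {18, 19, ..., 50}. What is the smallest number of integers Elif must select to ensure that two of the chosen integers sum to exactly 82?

Group the elements by complementary pair {x, 82−x}: {32,50}, {33,49}, {34,48}, …, giving 9 two-element pairs, the single value 41 (it cannot pair with itself since the integers are distinct), and 14 integers whose partner 82−x falls outside [18,50].
Treating each of those 24 groups as a pigeonhole, one can pick one integer per group — 24 integers — with no two summing to 82.
The 25th integer lands in an occupied pair, forcing a sum of 82.

25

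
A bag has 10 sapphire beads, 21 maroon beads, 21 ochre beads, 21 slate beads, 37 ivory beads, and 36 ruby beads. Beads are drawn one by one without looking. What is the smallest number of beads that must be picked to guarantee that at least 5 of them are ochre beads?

In the worst case for collecting ochre beads, every non-ochre bead comes out first.
There are 10 + 21 + 21 + 37 + 36 = 125 non-ochre beads altogether.
After those, each further bead must be ochre, so 125 + 5 = 130 draws guarantee 5 ochre beads.

130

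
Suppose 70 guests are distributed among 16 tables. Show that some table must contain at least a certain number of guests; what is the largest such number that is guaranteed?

By the pigeonhole principle, the 16 tables are the holes and the 70 guests are the pigeons.
If every table held at most 4 guests, the total would be at most 16 × 4 = 64, which is less than 70.
So some table holds at least ⌈70/16⌉ = 5 guests.

5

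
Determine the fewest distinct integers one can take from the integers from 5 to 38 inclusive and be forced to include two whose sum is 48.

21

Two chosen integers sum to 48 exactly when both halves of some pair {x, 48−x} with 10 ≤ x ≤ 48−x ≤ 38 are chosen — 14 such pairs.
The remaining 6 elements (those with no distinct partner in range) can never complete a 48-sum, so the worst case takes all of them and one from each pair: 6 + 14 = 20.
Pigeonhole: the 21st integer has to be the second member of some pair, so 20 + 1 = 21.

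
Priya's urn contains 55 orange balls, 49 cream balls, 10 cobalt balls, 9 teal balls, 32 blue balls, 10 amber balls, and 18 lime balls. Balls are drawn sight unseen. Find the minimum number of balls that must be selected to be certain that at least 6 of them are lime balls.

In the worst case for collecting lime balls, every non-lime ball comes out first.
There are 55 + 49 + 10 + 9 + 32 + 10 = 165 non-lime balls altogether.
After those, each further ball must be lime, so 165 + 6 = 171 draws guarantee 6 lime balls.

171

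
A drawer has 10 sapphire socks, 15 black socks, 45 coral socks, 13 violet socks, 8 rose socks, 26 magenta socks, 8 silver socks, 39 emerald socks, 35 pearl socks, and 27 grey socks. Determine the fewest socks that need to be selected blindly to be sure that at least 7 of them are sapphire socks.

223

In the worst case for collecting sapphire socks, every non-sapphire sock comes out first.
There are 15 + 45 + 13 + 8 + 26 + 8 + 39 + 35 + 27 = 216 non-sapphire socks altogether.
After those, each further sock must be sapphire, so 216 + 7 = 223 draws guarantee 7 sapphire socks.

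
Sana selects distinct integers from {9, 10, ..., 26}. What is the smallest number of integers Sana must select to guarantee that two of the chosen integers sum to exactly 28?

14

Group the elements by complementary pair {x, 28−x}: {9,19}, {10,18}, {11,17}, …, giving 5 two-element pairs, the single value 14 (it cannot pair with itself since the integers are distinct), and 7 integers whose partner 28−x falls outside [9,26].
Treating each of those 13 groups as a pigeonhole, one can pick one integer per group — 13 integers — with no two summing to 28.
The 14th integer lands in an occupied pair, forcing a sum of 28.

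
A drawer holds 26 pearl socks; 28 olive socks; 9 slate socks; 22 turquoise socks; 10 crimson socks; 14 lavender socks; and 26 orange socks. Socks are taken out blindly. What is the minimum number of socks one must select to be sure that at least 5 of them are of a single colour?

29

By the pigeonhole principle, put each drawn sock into a box by colour. The largest draw with every box below 5 takes min(count, 4) from each colour.
Σ min(cᵢ, 4) = 4 + 4 + 4 + 4 + 4 + 4 + 4 = 28.
Draw number 28 + 1 = 29 must push one box to 5.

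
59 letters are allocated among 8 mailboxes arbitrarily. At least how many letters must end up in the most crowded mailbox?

8

By pigeonhole, the 8 mailboxes are the holes and the 59 letters are the pigeons.
If every mailbox held at most 7 letters, the total would be at most 8 × 7 = 56, which is less than 59.
So some mailbox holds at least ⌈59/8⌉ = 8 letters.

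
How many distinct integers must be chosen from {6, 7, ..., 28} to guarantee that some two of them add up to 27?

16

Two chosen integers sum to 27 exactly when both halves of some pair {x, 27−x} with 6 ≤ x ≤ 27−x ≤ 21 are chosen — 8 such pairs.
The remaining 7 elements (those with no distinct partner in range) can never complete a 27-sum, so the worst case takes all of them and one from each pair: 7 + 8 = 15.
The 16th integer has to be the second member of some pair, so 15 + 1 = 16.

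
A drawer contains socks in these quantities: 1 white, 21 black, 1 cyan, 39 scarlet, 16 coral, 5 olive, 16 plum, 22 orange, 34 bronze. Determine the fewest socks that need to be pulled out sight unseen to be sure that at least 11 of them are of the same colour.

68

Put each drawn sock into a box by colour. The largest draw with every box below 11 takes min(count, 10) from each colour; colours with fewer than 10 contribute all they have.
Σ min(cᵢ, 10) = 1 + 10 + 1 + 10 + 10 + 5 + 10 + 10 + 10 = 67.
Draw number 67 + 1 = 68 must push one box to 11.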